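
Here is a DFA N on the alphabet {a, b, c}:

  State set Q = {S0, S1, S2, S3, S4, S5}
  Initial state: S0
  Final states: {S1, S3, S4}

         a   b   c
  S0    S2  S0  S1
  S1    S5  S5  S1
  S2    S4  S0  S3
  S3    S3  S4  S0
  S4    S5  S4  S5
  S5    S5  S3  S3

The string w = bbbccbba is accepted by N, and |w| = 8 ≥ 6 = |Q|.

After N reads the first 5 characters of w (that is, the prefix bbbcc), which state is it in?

S1

Run of N on the first 5 characters of w = b b b c c:
  step 0: S0  (start)
  step 1: S0  (read b: S0→S0)
  step 2: S0  (read b: S0→S0)
  step 3: S0  (read b: S0→S0)
  step 4: S1  (read c: S0→S1)
  step 5: S1  (read c: S1→S1)

After reading 5 characters, N is in state S1.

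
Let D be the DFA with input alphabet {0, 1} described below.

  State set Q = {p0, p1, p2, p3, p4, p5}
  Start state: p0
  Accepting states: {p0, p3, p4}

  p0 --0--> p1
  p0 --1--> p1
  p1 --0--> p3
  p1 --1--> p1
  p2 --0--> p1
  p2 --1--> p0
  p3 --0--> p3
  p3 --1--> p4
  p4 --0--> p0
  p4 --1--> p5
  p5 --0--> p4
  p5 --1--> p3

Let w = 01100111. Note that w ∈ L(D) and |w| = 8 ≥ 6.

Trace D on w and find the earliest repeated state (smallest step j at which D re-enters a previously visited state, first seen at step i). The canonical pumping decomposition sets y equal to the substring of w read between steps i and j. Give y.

1

Run of D on w = 0 1 1 0 0 1 1 1:
  step 0: p0  (start)
  step 1: p1  (read 0: p0→p1)
  step 2: p1  (read 1: p1→p1)   ← first repeat (p1 seen earlier)
  step 3: p1  (read 1: p1→p1)
  step 4: p3  (read 0: p1→p3)
  step 5: p3  (read 0: p3→p3)
  step 6: p4  (read 1: p3→p4)
  step 7: p5  (read 1: p4→p5)
  step 8: p3  (read 1: p5→p3)

So i = 1, j = 2, giving x = w[0:1] = 0, y = w[1:2] = 1, z = w[2:8] = 100111.
Check: |xy| = 2 ≤ 6 and |y| = 1 ≥ 1. Reading y takes D from p1 back to p1, so every xyⁱz is accepted.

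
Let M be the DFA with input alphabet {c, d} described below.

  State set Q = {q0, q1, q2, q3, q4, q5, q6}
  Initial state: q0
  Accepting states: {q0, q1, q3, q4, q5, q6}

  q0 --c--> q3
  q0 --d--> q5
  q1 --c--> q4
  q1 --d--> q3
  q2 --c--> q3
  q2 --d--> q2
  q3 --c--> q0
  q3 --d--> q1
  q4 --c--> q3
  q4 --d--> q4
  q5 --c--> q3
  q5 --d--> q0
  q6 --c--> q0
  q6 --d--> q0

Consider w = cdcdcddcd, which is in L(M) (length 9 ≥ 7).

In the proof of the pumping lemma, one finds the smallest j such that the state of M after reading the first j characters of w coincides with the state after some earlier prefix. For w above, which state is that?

State sequence: q0 -c-> q3 -d-> q1 -c-> q4 -d-> q4 -c-> q3 -d-> q1 -d-> q3 -c-> q0 -d-> q5
First repeat at step 4: q4 was already visited.

The earliest repeat is at step j = 4: M is in q4, which it already visited at step i = 3.
Since M has 7 states, any run of length ≥ 7 visits 7+1 states, so by pigeonhole some state repeats within the first 7 steps — that repeat gives the pumpable loop.

q4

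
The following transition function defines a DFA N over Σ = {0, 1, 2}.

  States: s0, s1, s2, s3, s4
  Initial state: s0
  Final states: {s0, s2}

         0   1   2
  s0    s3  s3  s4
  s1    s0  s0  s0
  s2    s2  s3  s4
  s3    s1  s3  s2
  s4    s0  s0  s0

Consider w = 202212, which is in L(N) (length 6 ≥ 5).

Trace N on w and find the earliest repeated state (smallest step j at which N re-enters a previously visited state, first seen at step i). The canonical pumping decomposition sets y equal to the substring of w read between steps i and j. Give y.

Run of N on w = 2 0 2 2 1 2:
  step 0: s0  (start)
  step 1: s4  (read 2: s0→s4)
  step 2: s0  (read 0: s4→s0)   ← first repeat (s0 seen earlier)
  step 3: s4  (read 2: s0→s4)
  step 4: s0  (read 2: s4→s0)
  step 5: s3  (read 1: s0→s3)
  step 6: s2  (read 2: s3→s2)

So i = 0, j = 2, giving x = w[0:0] = ε, y = w[0:2] = 20, z = w[2:6] = 2212.
Check: |xy| = 2 ≤ 5 and |y| = 2 ≥ 1. Reading y takes N from s0 back to s0, so every xyⁱz is accepted.
The DFA has 5 states, so the proof of the pumping lemma guarantees a repeated state among the first 5+1 visited; the segment between the two visits is the pumpable y.

20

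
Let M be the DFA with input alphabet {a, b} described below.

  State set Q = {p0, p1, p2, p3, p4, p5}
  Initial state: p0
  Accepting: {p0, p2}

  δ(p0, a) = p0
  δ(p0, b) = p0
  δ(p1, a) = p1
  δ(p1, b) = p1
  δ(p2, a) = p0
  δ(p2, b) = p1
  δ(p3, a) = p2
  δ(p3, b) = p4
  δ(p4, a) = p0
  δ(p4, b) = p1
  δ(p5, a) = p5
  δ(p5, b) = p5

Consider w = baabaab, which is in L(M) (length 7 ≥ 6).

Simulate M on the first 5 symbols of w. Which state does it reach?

Run of M on the first 5 characters of w = b a a b a:
  step 0: p0  (start)
  step 1: p0  (read b: p0→p0)
  step 2: p0  (read a: p0→p0)
  step 3: p0  (read a: p0→p0)
  step 4: p0  (read b: p0→p0)
  step 5: p0  (read a: p0→p0)

After reading 5 characters, M is in state p0.

p0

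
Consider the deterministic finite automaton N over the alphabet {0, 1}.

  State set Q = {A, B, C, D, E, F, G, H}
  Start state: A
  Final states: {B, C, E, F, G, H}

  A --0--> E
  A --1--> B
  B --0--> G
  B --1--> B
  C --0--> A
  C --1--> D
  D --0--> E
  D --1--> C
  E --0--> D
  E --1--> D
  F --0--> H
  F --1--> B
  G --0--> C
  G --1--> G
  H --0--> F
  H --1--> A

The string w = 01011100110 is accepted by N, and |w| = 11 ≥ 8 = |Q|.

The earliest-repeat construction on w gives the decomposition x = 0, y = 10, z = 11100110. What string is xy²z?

xy^2z = 0·10·10·11100110 = 0101011100110.
Reading y = 10 takes N from E back to E, so after x·y·y the machine is still in E, and z then leads to the accepting state E. Hence 0101011100110 ∈ L(N).

0101011100110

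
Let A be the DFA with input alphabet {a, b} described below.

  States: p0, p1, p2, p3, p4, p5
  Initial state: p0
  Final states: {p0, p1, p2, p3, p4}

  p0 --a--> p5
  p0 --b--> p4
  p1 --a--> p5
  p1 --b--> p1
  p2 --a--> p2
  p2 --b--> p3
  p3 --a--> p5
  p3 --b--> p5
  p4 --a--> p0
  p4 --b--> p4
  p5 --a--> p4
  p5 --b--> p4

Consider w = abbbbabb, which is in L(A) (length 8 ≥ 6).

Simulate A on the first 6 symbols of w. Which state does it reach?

Run of A on the first 6 characters of w = a b b b b a:
  step 0: p0  (start)
  step 1: p5  (read a: p0→p5)
  step 2: p4  (read b: p5→p4)
  step 3: p4  (read b: p4→p4)
  step 4: p4  (read b: p4→p4)
  step 5: p4  (read b: p4→p4)
  step 6: p0  (read a: p4→p0)

After reading 6 characters, A is in state p0.

p0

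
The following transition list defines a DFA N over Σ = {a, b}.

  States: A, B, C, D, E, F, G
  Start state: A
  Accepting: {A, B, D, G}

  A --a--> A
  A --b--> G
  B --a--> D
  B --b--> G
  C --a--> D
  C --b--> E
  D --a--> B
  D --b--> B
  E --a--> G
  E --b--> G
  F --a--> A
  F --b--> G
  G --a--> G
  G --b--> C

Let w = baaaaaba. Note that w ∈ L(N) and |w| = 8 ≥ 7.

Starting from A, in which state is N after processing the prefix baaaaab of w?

C

State sequence: A -b-> G -a-> G -a-> G -a-> G -a-> G -a-> G -b-> C

After reading 7 characters, N is in state C.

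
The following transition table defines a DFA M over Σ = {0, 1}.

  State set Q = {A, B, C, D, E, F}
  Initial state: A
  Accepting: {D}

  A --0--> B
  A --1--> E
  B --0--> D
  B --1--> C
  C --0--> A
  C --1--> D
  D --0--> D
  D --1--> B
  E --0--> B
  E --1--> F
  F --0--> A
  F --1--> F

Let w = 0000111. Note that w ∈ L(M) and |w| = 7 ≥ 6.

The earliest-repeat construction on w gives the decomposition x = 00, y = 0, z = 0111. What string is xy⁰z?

000111

xy⁰z = xz = 00·0111 = 000111.
Reading y = 0 takes M from D back to D, so after x the machine is still in D, and z then leads to the accepting state D. Hence 000111 ∈ L(M).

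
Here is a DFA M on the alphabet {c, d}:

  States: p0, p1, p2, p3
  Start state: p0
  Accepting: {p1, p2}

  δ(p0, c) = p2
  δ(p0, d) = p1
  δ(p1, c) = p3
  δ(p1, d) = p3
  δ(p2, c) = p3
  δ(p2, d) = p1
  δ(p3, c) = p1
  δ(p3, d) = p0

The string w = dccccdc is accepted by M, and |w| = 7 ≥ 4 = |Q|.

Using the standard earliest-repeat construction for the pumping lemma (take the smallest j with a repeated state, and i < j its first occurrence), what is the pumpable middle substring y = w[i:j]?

State sequence: p0 -d-> p1 -c-> p3 -c-> p1 -c-> p3 -c-> p1 -d-> p3 -c-> p1
First repeat at step 3: p1 was already visited.

So i = 1, j = 3, giving x = w[0:1] = d, y = w[1:3] = cc, z = w[3:7] = ccdc.
Check: |xy| = 3 ≤ 4 and |y| = 2 ≥ 1. Reading y takes M from p1 back to p1, so every xyⁱz is accepted.
The DFA has 4 states, so the proof of the pumping lemma guarantees a repeated state among the first 4+1 visited; the segment between the two visits is the pumpable y.

cc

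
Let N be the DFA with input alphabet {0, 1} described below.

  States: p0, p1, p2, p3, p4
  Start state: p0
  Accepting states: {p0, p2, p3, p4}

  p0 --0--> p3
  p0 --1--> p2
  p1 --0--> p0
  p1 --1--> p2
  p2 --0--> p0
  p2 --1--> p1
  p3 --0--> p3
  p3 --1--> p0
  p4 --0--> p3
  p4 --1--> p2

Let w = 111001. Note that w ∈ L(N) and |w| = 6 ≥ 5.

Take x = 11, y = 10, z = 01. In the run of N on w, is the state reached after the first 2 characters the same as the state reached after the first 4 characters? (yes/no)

no

Run of N on the first 4 characters of w = 1 1 1 0:
  step 0: p0  (start)
  step 1: p2  (read 1: p0→p2)
  step 2: p1  (read 1: p2→p1)
  step 3: p2  (read 1: p1→p2)
  step 4: p0  (read 0: p2→p0)

After x (step 2): p1. After xy (step 4): p0.
They differ (p1 ≠ p0), so y is not a cycle from the state after x; this split is not the one the pumping-lemma construction produces, and pumping y need not keep the string in L(N).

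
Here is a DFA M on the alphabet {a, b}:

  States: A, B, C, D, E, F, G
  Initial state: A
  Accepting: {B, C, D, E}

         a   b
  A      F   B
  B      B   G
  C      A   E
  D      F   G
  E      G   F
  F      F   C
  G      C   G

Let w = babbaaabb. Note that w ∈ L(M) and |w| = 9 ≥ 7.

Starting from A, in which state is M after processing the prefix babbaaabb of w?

E

Run of M on the first 9 characters of w = b a b b a a a b b:
  step 0: A  (start)
  step 1: B  (read b: A→B)
  step 2: B  (read a: B→B)
  step 3: G  (read b: B→G)
  step 4: G  (read b: G→G)
  step 5: C  (read a: G→C)
  step 6: A  (read a: C→A)
  step 7: F  (read a: A→F)
  step 8: C  (read b: F→C)
  step 9: E  (read b: C→E)

After reading 9 characters, M is in state E.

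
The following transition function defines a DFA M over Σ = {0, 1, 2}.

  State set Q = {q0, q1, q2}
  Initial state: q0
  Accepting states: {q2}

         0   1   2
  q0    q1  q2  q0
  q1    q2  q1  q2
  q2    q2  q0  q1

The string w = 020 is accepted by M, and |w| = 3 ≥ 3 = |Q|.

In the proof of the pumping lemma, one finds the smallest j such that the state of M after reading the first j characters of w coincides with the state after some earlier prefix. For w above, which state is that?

q2

State sequence: q0 -0-> q1 -2-> q2 -0-> q2
First repeat at step 3: q2 was already visited.

The earliest repeat is at step j = 3: M is in q2, which it already visited at step i = 2.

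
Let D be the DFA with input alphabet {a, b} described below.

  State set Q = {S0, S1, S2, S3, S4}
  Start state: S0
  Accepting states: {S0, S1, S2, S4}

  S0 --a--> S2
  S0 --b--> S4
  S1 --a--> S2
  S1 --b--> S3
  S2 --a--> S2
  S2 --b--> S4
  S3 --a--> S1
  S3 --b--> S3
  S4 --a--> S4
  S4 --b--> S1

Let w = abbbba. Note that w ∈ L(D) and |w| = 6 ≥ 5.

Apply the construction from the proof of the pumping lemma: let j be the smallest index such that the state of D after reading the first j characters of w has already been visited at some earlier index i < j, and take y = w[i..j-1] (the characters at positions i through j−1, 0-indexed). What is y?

Run of D on w = a b b b b a:
  step 0: S0  (start)
  step 1: S2  (read a: S0→S2)
  step 2: S4  (read b: S2→S4)
  step 3: S1  (read b: S4→S1)
  step 4: S3  (read b: S1→S3)
  step 5: S3  (read b: S3→S3)   ← first repeat (S3 seen earlier)
  step 6: S1  (read a: S3→S1)

So i = 4, j = 5, giving x = w[0:4] = abbb, y = w[4:5] = b, z = w[5:6] = a.
Check: |xy| = 5 ≤ 5 and |y| = 1 ≥ 1. Reading y takes D from S3 back to S3, so every xyⁱz is accepted.

b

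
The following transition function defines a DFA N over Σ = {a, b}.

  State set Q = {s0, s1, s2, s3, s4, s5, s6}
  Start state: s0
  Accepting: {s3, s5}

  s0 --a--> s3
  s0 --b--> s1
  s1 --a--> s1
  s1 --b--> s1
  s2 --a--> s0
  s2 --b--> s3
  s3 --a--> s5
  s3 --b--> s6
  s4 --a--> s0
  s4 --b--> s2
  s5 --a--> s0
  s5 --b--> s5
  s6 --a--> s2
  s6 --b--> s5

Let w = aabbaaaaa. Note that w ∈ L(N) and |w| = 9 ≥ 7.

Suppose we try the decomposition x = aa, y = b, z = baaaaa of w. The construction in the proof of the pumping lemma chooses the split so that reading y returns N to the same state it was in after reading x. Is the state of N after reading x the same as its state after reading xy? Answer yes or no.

State sequence: s0 -a-> s3 -a-> s5 -b-> s5

After x (step 2): s5. After xy (step 3): s5.
They match, so y = b drives N around a cycle from s5 back to itself; pumping y any number of times keeps N in s5 before reading z, and xyⁱz ∈ L(N) for every i ≥ 0.

yes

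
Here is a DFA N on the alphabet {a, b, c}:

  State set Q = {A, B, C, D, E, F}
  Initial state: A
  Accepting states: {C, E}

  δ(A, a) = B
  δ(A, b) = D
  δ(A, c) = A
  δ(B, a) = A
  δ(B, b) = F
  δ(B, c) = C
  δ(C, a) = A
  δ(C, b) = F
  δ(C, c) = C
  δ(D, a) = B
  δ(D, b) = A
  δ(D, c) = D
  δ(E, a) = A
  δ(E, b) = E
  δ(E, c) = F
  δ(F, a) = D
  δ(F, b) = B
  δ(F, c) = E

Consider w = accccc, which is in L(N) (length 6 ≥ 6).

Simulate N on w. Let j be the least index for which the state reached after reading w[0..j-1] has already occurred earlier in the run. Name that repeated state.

Run of N on w = a c c c c c:
  step 0: A  (start)
  step 1: B  (read a: A→B)
  step 2: C  (read c: B→C)
  step 3: C  (read c: C→C)   ← first repeat (C seen earlier)
  step 4: C  (read c: C→C)
  step 5: C  (read c: C→C)
  step 6: C  (read c: C→C)

The earliest repeat is at step j = 3: N is in C, which it already visited at step i = 2.
Pumping length from the standard proof: p = 6 (the number of states). The repeated state found above gives |xy| = j ≤ 6 and |y| = j − i ≥ 1.

C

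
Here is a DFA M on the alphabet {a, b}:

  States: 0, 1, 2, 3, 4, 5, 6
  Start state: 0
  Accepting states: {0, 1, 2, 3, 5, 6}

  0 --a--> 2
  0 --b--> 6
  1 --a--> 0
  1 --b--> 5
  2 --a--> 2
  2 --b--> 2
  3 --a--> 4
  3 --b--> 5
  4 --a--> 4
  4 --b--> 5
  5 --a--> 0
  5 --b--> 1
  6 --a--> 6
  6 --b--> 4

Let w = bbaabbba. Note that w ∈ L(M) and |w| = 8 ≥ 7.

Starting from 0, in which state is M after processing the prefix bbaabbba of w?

0

State sequence: 0 -b-> 6 -b-> 4 -a-> 4 -a-> 4 -b-> 5 -b-> 1 -b-> 5 -a-> 0

After reading 8 characters, M is in state 0.
(This kind of state-tracing is the core of the pumping-lemma construction: with 7 states, pigeonhole forces a repeat within the first 7 steps.)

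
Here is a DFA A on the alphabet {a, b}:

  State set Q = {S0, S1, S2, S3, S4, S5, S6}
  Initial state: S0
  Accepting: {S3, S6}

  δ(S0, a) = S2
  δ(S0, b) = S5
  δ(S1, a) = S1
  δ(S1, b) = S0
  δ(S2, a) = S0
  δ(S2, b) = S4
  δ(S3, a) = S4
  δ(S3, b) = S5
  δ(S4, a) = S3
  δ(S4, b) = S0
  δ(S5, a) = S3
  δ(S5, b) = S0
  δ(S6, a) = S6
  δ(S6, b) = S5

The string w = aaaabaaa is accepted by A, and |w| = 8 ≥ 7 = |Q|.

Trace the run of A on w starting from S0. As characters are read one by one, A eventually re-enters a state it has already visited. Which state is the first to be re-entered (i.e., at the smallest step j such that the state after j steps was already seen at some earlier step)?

Run of A on w = a a a a b a a a:
  step 0: S0  (start)
  step 1: S2  (read a: S0→S2)
  step 2: S0  (read a: S2→S0)   ← first repeat (S0 seen earlier)
  step 3: S2  (read a: S0→S2)
  step 4: S0  (read a: S2→S0)
  step 5: S5  (read b: S0→S5)
  step 6: S3  (read a: S5→S3)
  step 7: S4  (read a: S3→S4)
  step 8: S3  (read a: S4→S3)

The earliest repeat is at step j = 2: A is in S0, which it already visited at step i = 0.

S0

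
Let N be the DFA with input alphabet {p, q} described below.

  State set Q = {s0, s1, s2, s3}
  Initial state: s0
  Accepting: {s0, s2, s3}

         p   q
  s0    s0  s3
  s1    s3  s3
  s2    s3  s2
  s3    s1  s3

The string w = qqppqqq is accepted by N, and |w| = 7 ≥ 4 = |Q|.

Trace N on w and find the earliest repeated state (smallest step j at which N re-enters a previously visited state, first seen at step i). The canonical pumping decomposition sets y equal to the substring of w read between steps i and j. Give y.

State sequence: s0 -q-> s3 -q-> s3 -p-> s1 -p-> s3 -q-> s3 -q-> s3 -q-> s3
First repeat at step 2: s3 was already visited.

So i = 1, j = 2, giving x = w[0:1] = q, y = w[1:2] = q, z = w[2:7] = ppqqq.
Check: |xy| = 2 ≤ 4 and |y| = 1 ≥ 1. Reading y takes N from s3 back to s3, so every xyⁱz is accepted.

q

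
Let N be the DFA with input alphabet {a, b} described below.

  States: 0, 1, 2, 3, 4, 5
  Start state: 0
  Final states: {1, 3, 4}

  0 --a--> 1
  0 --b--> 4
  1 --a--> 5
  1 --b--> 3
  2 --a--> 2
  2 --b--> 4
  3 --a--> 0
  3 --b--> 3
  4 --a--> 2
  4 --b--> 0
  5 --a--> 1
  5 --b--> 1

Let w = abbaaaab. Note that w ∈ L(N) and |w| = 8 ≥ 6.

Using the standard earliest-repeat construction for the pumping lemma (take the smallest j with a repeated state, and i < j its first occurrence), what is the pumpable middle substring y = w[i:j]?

b

State sequence: 0 -a-> 1 -b-> 3 -b-> 3 -a-> 0 -a-> 1 -a-> 5 -a-> 1 -b-> 3
First repeat at step 3: 3 was already visited.

So i = 2, j = 3, giving x = w[0:2] = ab, y = w[2:3] = b, z = w[3:8] = aaaab.
Check: |xy| = 3 ≤ 6 and |y| = 1 ≥ 1. Reading y takes N from 3 back to 3, so every xyⁱz is accepted.
With |Q| = 6, pigeonhole forces a state repeat no later than step 6; the substring read between the first and second visits to that state can be pumped.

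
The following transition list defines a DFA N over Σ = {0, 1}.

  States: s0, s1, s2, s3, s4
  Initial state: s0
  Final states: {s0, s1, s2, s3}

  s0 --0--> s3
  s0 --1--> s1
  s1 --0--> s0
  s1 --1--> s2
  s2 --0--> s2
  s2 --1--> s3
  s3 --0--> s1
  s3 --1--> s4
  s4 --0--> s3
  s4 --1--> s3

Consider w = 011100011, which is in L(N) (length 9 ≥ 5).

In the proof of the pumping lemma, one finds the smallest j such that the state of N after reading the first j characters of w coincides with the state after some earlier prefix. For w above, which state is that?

s3

Run of N on w = 0 1 1 1 0 0 0 1 1:
  step 0: s0  (start)
  step 1: s3  (read 0: s0→s3)
  step 2: s4  (read 1: s3→s4)
  step 3: s3  (read 1: s4→s3)   ← first repeat (s3 seen earlier)
  step 4: s4  (read 1: s3→s4)
  step 5: s3  (read 0: s4→s3)
  step 6: s1  (read 0: s3→s1)
  step 7: s0  (read 0: s1→s0)
  step 8: s1  (read 1: s0→s1)
  step 9: s2  (read 1: s1→s2)

The earliest repeat is at step j = 3: N is in s3, which it already visited at step i = 1.
Pumping length from the standard proof: p = 5 (the number of states). The repeated state found above gives |xy| = j ≤ 5 and |y| = j − i ≥ 1.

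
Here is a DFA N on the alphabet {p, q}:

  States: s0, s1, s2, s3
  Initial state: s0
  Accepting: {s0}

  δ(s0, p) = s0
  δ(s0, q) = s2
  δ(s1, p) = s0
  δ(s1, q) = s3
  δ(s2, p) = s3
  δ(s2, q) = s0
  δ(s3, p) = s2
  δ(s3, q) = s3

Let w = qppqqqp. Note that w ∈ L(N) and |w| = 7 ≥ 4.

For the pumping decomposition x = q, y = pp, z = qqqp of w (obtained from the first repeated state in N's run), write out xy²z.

xy^2z = q·pp·pp·qqqp = qppppqqqp.
Reading y = pp takes N from s2 back to s2, so after x·y·y the machine is still in s2, and z then leads to the accepting state s0. Hence qppppqqqp ∈ L(N).

qppppqqqp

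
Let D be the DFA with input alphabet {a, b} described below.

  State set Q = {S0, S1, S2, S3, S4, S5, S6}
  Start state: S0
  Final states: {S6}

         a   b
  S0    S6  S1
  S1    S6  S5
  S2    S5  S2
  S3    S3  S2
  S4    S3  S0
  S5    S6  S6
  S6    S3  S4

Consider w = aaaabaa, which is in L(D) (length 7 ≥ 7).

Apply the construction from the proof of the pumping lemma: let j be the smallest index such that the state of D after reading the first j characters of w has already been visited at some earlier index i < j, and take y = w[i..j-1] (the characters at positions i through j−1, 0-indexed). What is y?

a

Run of D on w = a a a a b a a:
  step 0: S0  (start)
  step 1: S6  (read a: S0→S6)
  step 2: S3  (read a: S6→S3)
  step 3: S3  (read a: S3→S3)   ← first repeat (S3 seen earlier)
  step 4: S3  (read a: S3→S3)
  step 5: S2  (read b: S3→S2)
  step 6: S5  (read a: S2→S5)
  step 7: S6  (read a: S5→S6)

So i = 2, j = 3, giving x = w[0:2] = aa, y = w[2:3] = a, z = w[3:7] = abaa.
Check: |xy| = 3 ≤ 7 and |y| = 1 ≥ 1. Reading y takes D from S3 back to S3, so every xyⁱz is accepted.
With |Q| = 7, pigeonhole forces a state repeat no later than step 7; the substring read between the first and second visits to that state can be pumped.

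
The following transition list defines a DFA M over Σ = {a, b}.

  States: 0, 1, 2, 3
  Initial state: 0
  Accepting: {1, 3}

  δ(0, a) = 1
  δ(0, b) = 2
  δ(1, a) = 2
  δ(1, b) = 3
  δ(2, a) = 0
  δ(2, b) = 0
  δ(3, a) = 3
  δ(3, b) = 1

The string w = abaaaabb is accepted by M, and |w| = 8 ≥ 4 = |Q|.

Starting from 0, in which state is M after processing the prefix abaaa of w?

3

State sequence: 0 -a-> 1 -b-> 3 -a-> 3 -a-> 3 -a-> 3

After reading 5 characters, M is in state 3.
(This kind of state-tracing is the core of the pumping-lemma construction: with 4 states, pigeonhole forces a repeat within the first 4 steps.)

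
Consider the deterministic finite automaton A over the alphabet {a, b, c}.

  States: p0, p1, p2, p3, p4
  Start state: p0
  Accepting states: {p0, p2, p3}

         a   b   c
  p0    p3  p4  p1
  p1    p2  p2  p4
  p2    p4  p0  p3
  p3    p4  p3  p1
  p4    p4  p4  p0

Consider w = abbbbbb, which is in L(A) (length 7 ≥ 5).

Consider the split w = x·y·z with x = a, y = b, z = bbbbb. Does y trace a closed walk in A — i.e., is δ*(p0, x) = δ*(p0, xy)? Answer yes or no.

Run of A on the first 2 characters of w = a b:
  step 0: p0  (start)
  step 1: p3  (read a: p0→p3)
  step 2: p3  (read b: p3→p3)

After x (step 1): p3. After xy (step 2): p3.
They match, so y = b drives A around a cycle from p3 back to itself; pumping y any number of times keeps A in p3 before reading z, and xyⁱz ∈ L(A) for every i ≥ 0.

yes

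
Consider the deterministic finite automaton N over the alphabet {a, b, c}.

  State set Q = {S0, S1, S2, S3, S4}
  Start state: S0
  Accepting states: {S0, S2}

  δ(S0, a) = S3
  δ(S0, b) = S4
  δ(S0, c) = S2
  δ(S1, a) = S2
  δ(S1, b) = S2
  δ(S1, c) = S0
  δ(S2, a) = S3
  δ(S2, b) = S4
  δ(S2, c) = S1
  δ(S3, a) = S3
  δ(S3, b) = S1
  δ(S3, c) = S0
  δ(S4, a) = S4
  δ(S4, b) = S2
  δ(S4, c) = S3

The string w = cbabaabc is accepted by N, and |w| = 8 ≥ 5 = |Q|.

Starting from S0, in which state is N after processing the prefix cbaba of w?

Run of N on the first 5 characters of w = c b a b a:
  step 0: S0  (start)
  step 1: S2  (read c: S0→S2)
  step 2: S4  (read b: S2→S4)
  step 3: S4  (read a: S4→S4)
  step 4: S2  (read b: S4→S2)
  step 5: S3  (read a: S2→S3)

After reading 5 characters, N is in state S3.
(This kind of state-tracing is the core of the pumping-lemma construction: with 5 states, pigeonhole forces a repeat within the first 5 steps.)

S3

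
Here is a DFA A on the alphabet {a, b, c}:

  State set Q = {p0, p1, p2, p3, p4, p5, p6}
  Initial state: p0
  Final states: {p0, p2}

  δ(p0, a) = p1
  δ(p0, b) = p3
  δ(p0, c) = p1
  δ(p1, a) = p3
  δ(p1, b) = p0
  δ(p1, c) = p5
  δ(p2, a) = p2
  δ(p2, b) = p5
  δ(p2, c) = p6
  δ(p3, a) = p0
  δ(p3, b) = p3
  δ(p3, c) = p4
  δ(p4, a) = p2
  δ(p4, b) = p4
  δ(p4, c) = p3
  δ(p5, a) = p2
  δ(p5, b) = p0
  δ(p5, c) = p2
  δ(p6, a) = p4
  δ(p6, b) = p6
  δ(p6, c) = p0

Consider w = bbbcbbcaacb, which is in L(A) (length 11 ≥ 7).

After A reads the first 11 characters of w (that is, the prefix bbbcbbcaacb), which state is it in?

p0

Run of A on the first 11 characters of w = b b b c b b c a a c b:
  step 0: p0  (start)
  step 1: p3  (read b: p0→p3)
  step 2: p3  (read b: p3→p3)
  step 3: p3  (read b: p3→p3)
  step 4: p4  (read c: p3→p4)
  step 5: p4  (read b: p4→p4)
  step 6: p4  (read b: p4→p4)
  step 7: p3  (read c: p4→p3)
  step 8: p0  (read a: p3→p0)
  step 9: p1  (read a: p0→p1)
  step 10: p5  (read c: p1→p5)
  step 11: p0  (read b: p5→p0)

After reading 11 characters, A is in state p0.
(This kind of state-tracing is the core of the pumping-lemma construction: with 7 states, pigeonhole forces a repeat within the first 7 steps.)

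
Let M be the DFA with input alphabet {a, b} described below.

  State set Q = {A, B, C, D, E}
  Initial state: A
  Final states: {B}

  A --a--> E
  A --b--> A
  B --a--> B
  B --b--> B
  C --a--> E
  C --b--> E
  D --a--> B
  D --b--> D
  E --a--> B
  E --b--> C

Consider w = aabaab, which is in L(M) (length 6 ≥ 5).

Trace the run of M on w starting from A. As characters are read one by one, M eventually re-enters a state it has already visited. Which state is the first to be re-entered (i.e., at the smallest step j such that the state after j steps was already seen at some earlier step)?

State sequence: A -a-> E -a-> B -b-> B -a-> B -a-> B -b-> B
First repeat at step 3: B was already visited.

The earliest repeat is at step j = 3: M is in B, which it already visited at step i = 2.

B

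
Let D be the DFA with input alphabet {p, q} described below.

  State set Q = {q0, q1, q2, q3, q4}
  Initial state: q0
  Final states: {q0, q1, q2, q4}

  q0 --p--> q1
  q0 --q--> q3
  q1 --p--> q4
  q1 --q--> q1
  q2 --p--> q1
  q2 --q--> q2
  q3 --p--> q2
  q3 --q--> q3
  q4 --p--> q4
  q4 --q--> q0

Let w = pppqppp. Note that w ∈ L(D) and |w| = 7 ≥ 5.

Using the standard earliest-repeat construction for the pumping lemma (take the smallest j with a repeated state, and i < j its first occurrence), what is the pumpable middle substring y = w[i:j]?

p

State sequence: q0 -p-> q1 -p-> q4 -p-> q4 -q-> q0 -p-> q1 -p-> q4 -p-> q4
First repeat at step 3: q4 was already visited.

So i = 2, j = 3, giving x = w[0:2] = pp, y = w[2:3] = p, z = w[3:7] = qppp.
Check: |xy| = 3 ≤ 5 and |y| = 1 ≥ 1. Reading y takes D from q4 back to q4, so every xyⁱz is accepted.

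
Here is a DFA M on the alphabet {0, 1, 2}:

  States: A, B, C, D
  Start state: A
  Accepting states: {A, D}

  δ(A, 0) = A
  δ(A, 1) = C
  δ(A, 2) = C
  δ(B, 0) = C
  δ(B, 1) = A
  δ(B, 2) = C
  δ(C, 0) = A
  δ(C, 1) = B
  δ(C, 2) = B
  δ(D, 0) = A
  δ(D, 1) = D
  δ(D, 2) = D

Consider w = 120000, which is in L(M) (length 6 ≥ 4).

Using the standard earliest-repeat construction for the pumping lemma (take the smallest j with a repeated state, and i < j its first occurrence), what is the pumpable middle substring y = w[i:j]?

20

Run of M on w = 1 2 0 0 0 0:
  step 0: A  (start)
  step 1: C  (read 1: A→C)
  step 2: B  (read 2: C→B)
  step 3: C  (read 0: B→C)   ← first repeat (C seen earlier)
  step 4: A  (read 0: C→A)
  step 5: A  (read 0: A→A)
  step 6: A  (read 0: A→A)

So i = 1, j = 3, giving x = w[0:1] = 1, y = w[1:3] = 20, z = w[3:6] = 000.
Check: |xy| = 3 ≤ 4 and |y| = 2 ≥ 1. Reading y takes M from C back to C, so every xyⁱz is accepted.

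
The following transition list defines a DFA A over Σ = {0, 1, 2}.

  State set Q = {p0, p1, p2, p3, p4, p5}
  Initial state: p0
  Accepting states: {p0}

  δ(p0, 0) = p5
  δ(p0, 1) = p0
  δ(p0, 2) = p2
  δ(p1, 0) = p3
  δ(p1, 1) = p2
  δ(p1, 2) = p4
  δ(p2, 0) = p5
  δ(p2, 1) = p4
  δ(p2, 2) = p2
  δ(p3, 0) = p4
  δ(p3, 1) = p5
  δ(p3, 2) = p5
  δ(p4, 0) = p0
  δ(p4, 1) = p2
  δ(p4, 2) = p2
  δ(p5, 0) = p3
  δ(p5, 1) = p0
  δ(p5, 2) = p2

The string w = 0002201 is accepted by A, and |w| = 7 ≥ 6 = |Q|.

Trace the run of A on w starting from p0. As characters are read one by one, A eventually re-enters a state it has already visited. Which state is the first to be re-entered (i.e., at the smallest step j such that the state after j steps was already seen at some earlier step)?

p2

Run of A on w = 0 0 0 2 2 0 1:
  step 0: p0  (start)
  step 1: p5  (read 0: p0→p5)
  step 2: p3  (read 0: p5→p3)
  step 3: p4  (read 0: p3→p4)
  step 4: p2  (read 2: p4→p2)
  step 5: p2  (read 2: p2→p2)   ← first repeat (p2 seen earlier)
  step 6: p5  (read 0: p2→p5)
  step 7: p0  (read 1: p5→p0)

The earliest repeat is at step j = 5: A is in p2, which it already visited at step i = 4.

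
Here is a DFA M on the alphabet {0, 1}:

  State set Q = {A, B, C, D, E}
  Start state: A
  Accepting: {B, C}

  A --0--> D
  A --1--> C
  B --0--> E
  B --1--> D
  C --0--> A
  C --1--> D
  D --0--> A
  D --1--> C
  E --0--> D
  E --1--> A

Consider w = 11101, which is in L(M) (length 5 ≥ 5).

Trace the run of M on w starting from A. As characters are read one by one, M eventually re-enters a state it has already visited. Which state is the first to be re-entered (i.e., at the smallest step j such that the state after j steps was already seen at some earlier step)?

Run of M on w = 1 1 1 0 1:
  step 0: A  (start)
  step 1: C  (read 1: A→C)
  step 2: D  (read 1: C→D)
  step 3: C  (read 1: D→C)   ← first repeat (C seen earlier)
  step 4: A  (read 0: C→A)
  step 5: C  (read 1: A→C)

The earliest repeat is at step j = 3: M is in C, which it already visited at step i = 1.
With |Q| = 5, pigeonhole forces a state repeat no later than step 5; the substring read between the first and second visits to that state can be pumped.

C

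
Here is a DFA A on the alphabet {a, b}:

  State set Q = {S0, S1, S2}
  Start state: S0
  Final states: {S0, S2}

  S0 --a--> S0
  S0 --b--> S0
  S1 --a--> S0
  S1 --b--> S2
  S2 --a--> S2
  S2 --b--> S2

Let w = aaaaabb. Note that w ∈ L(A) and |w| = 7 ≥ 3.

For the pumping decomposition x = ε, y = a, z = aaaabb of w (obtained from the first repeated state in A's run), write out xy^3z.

aaaaaaabb

xy^3z = ε·a·a·a·aaaabb = aaaaaaabb.
Reading y = a takes A from S0 back to S0, so after x·y·y·y the machine is still in S0, and z then leads to the accepting state S0. Hence aaaaaaabb ∈ L(A).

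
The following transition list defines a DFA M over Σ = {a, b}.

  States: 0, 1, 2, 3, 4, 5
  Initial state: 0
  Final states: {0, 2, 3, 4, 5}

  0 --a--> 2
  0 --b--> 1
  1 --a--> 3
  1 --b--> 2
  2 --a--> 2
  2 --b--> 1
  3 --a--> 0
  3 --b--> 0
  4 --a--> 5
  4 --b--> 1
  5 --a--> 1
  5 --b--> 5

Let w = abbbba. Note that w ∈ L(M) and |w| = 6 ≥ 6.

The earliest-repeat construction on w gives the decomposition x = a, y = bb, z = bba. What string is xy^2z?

abbbbbba

xy^2z = a·bb·bb·bba = abbbbbba.
Reading y = bb takes M from 2 back to 2, so after x·y·y the machine is still in 2, and z then leads to the accepting state 2. Hence abbbbbba ∈ L(M).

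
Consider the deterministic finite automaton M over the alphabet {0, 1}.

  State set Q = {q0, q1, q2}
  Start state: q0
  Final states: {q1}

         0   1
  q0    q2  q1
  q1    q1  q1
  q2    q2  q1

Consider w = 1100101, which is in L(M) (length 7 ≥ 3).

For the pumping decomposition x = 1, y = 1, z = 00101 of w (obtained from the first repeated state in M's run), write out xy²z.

xy^2z = 1·1·1·00101 = 11100101.
Reading y = 1 takes M from q1 back to q1, so after x·y·y the machine is still in q1, and z then leads to the accepting state q1. Hence 11100101 ∈ L(M).

11100101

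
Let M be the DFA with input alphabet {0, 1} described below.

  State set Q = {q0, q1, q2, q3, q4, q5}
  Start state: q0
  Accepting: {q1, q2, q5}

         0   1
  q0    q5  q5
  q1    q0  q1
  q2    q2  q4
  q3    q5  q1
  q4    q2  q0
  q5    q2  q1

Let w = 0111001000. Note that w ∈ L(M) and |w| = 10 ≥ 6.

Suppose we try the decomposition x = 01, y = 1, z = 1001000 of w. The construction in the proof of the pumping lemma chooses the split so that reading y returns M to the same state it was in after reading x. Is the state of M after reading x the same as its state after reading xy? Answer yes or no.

Run of M on the first 3 characters of w = 0 1 1:
  step 0: q0  (start)
  step 1: q5  (read 0: q0→q5)
  step 2: q1  (read 1: q5→q1)
  step 3: q1  (read 1: q1→q1)

After x (step 2): q1. After xy (step 3): q1.
They match, so y = 1 drives M around a cycle from q1 back to itself; pumping y any number of times keeps M in q1 before reading z, and xyⁱz ∈ L(M) for every i ≥ 0.

yes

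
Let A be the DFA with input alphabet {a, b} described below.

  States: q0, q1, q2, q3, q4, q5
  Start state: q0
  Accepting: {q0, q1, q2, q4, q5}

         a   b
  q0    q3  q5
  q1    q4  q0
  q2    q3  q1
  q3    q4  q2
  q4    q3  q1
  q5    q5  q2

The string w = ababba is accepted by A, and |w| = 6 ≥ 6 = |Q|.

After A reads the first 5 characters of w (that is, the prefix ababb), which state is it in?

Run of A on the first 5 characters of w = a b a b b:
  step 0: q0  (start)
  step 1: q3  (read a: q0→q3)
  step 2: q2  (read b: q3→q2)
  step 3: q3  (read a: q2→q3)
  step 4: q2  (read b: q3→q2)
  step 5: q1  (read b: q2→q1)

After reading 5 characters, A is in state q1.

q1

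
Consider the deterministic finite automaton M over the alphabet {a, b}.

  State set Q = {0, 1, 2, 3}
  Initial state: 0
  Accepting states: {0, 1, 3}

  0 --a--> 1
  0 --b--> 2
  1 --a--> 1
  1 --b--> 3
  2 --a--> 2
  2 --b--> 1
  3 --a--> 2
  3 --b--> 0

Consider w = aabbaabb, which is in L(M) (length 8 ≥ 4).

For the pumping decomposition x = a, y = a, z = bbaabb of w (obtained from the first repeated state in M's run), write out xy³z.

xy^3z = a·a·a·a·bbaabb = aaaabbaabb.
Reading y = a takes M from 1 back to 1, so after x·y·y·y the machine is still in 1, and z then leads to the accepting state 0. Hence aaaabbaabb ∈ L(M).

aaaabbaabb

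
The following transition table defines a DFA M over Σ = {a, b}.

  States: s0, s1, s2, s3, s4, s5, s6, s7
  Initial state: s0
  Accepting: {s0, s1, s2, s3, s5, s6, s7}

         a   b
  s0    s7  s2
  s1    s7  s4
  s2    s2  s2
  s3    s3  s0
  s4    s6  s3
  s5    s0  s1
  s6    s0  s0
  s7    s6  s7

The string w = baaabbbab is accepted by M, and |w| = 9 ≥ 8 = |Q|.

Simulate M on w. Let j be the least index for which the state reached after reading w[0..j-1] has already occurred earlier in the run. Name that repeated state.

s2

State sequence: s0 -b-> s2 -a-> s2 -a-> s2 -a-> s2 -b-> s2 -b-> s2 -b-> s2 -a-> s2 -b-> s2
First repeat at step 2: s2 was already visited.

The earliest repeat is at step j = 2: M is in s2, which it already visited at step i = 1.
The DFA has 8 states, so the proof of the pumping lemma guarantees a repeated state among the first 8+1 visited; the segment between the two visits is the pumpable y.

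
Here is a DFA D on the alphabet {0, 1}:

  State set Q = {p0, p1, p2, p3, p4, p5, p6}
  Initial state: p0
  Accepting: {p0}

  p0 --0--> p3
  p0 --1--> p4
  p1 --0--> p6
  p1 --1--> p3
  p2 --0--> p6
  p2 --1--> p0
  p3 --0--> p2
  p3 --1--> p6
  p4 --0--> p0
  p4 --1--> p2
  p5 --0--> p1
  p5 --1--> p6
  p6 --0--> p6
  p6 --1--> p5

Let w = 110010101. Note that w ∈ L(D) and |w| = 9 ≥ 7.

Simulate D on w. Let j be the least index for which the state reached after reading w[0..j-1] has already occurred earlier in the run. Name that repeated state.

p6

Run of D on w = 1 1 0 0 1 0 1 0 1:
  step 0: p0  (start)
  step 1: p4  (read 1: p0→p4)
  step 2: p2  (read 1: p4→p2)
  step 3: p6  (read 0: p2→p6)
  step 4: p6  (read 0: p6→p6)   ← first repeat (p6 seen earlier)
  step 5: p5  (read 1: p6→p5)
  step 6: p1  (read 0: p5→p1)
  step 7: p3  (read 1: p1→p3)
  step 8: p2  (read 0: p3→p2)
  step 9: p0  (read 1: p2→p0)

The earliest repeat is at step j = 4: D is in p6, which it already visited at step i = 3.
Since D has 7 states, any run of length ≥ 7 visits 7+1 states, so by pigeonhole some state repeats within the first 7 steps — that repeat gives the pumpable loop.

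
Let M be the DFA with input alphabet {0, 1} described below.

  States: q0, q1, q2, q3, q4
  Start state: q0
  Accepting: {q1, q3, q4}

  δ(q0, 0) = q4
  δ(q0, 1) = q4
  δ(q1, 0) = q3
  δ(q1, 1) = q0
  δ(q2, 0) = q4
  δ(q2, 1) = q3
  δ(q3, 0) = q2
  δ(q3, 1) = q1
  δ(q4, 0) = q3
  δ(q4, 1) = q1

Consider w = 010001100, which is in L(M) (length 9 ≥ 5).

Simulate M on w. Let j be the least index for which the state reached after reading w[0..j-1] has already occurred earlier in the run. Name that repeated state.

q4

State sequence: q0 -0-> q4 -1-> q1 -0-> q3 -0-> q2 -0-> q4 -1-> q1 -1-> q0 -0-> q4 -0-> q3
First repeat at step 5: q4 was already visited.

The earliest repeat is at step j = 5: M is in q4, which it already visited at step i = 1.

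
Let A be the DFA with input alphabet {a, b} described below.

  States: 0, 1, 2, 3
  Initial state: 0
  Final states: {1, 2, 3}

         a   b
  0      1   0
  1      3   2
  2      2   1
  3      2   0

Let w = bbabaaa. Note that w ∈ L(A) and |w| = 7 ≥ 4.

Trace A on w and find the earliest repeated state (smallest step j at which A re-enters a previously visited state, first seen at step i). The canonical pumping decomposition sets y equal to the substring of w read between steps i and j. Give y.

b

Run of A on w = b b a b a a a:
  step 0: 0  (start)
  step 1: 0  (read b: 0→0)   ← first repeat (0 seen earlier)
  step 2: 0  (read b: 0→0)
  step 3: 1  (read a: 0→1)
  step 4: 2  (read b: 1→2)
  step 5: 2  (read a: 2→2)
  step 6: 2  (read a: 2→2)
  step 7: 2  (read a: 2→2)

So i = 0, j = 1, giving x = w[0:0] = ε, y = w[0:1] = b, z = w[1:7] = babaaa.
Check: |xy| = 1 ≤ 4 and |y| = 1 ≥ 1. Reading y takes A from 0 back to 0, so every xyⁱz is accepted.
Pumping length from the standard proof: p = 4 (the number of states). The repeated state found above gives |xy| = j ≤ 4 and |y| = j − i ≥ 1.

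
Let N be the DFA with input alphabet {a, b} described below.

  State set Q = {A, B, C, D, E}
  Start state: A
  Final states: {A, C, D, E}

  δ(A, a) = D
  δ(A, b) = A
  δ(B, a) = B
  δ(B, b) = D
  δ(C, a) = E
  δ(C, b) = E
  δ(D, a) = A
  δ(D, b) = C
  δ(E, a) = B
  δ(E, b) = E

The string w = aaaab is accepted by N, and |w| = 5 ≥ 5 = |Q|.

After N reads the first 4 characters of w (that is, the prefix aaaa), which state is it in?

A

State sequence: A -a-> D -a-> A -a-> D -a-> A

After reading 4 characters, N is in state A.
(This kind of state-tracing is the core of the pumping-lemma construction: with 5 states, pigeonhole forces a repeat within the first 5 steps.)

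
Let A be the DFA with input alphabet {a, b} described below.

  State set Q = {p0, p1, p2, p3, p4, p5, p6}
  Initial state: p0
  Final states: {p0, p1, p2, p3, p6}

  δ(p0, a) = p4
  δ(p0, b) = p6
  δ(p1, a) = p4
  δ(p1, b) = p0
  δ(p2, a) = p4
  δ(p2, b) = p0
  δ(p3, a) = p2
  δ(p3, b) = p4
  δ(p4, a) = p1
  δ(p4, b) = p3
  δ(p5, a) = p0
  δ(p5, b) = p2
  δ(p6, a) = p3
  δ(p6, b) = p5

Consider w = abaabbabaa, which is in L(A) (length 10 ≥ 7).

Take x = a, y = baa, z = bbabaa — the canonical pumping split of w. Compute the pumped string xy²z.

xy^2z = a·baa·baa·bbabaa = abaabaabbabaa.
Reading y = baa takes A from p4 back to p4, so after x·y·y the machine is still in p4, and z then leads to the accepting state p1. Hence abaabaabbabaa ∈ L(A).

abaabaabbabaa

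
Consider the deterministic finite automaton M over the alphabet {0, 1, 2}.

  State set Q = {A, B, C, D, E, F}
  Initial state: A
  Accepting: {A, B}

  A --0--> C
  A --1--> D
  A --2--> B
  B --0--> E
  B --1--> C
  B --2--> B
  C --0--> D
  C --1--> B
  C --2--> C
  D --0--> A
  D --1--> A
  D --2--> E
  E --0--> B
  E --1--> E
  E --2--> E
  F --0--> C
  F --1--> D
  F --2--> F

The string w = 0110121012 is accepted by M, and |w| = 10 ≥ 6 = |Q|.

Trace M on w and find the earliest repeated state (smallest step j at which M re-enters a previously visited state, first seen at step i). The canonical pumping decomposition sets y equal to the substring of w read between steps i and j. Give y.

11

State sequence: A -0-> C -1-> B -1-> C -0-> D -1-> A -2-> B -1-> C -0-> D -1-> A -2-> B
First repeat at step 3: C was already visited.

So i = 1, j = 3, giving x = w[0:1] = 0, y = w[1:3] = 11, z = w[3:10] = 0121012.
Check: |xy| = 3 ≤ 6 and |y| = 2 ≥ 1. Reading y takes M from C back to C, so every xyⁱz is accepted.
The DFA has 6 states, so the proof of the pumping lemma guarantees a repeated state among the first 6+1 visited; the segment between the two visits is the pumpable y.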